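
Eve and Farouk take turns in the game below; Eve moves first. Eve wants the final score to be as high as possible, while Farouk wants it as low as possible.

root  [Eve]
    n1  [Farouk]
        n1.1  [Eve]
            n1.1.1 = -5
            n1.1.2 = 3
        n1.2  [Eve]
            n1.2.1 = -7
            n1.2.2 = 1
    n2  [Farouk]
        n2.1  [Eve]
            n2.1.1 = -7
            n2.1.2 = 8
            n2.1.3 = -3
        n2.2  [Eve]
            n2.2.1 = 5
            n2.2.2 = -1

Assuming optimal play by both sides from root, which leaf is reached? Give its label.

n2.2.1

n1.1 (Eve): max(-5, 3) = 3
n1.2 (Eve): max(-7, 1) = 1
n1 (Farouk): min(3, 1) = 1
n2.1 (Eve): max(-7, 8, -3) = 8
n2.2 (Eve): max(5, -1) = 5
n2 (Farouk): min(8, 5) = 5
root (Eve): max(1, 5) = 5
At root, Eve picks n2 (highest: 5).
At n2, Farouk picks n2.2 (lowest: 5).
At n2.2, Eve picks n2.2.1 (highest: 5).
Terminal value 5.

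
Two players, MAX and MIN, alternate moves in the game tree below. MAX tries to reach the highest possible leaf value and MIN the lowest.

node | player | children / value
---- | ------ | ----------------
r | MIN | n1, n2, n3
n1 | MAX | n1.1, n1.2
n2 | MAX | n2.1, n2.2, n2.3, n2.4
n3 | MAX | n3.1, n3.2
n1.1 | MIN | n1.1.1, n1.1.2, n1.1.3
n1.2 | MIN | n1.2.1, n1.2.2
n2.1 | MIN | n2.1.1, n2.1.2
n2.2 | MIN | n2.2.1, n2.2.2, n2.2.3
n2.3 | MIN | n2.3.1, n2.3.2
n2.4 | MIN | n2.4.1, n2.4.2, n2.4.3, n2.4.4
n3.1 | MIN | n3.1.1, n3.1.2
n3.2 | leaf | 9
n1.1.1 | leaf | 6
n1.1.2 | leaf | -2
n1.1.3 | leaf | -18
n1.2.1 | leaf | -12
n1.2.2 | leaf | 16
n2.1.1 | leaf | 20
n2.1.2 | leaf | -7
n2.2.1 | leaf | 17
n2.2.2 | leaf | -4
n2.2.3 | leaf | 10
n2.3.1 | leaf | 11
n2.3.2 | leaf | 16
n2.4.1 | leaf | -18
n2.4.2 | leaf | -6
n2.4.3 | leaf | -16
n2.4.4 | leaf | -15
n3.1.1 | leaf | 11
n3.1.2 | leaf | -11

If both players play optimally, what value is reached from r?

-12

n1.1 (MIN): min(6, -2, -18) = -18
n1.2 (MIN): min(-12, 16) = -12
n1 (MAX): max(-18, -12) = -12
n2.1 (MIN): min(20, -7) = -7
n2.2 (MIN): min(17, -4, 10) = -4
n2.3 (MIN): min(11, 16) = 11
n2.4 (MIN): min(-18, -6, -16, -15) = -18
n2 (MAX): max(-7, -4, 11, -18) = 11
n3.1 (MIN): min(11, -11) = -11
n3 (MAX): max(-11, 9) = 9
r (MIN): min(-12, 11, 9) = -12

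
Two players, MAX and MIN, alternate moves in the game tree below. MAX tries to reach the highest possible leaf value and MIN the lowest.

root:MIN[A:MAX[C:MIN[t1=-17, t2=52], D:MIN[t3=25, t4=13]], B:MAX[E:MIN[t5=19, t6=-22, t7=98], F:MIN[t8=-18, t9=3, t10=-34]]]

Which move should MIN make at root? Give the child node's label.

B

C (MIN): min(-17, 52) = -17
D (MIN): min(25, 13) = 13
A (MAX): max(-17, 13) = 13
E (MIN): min(19, -22, 98) = -22
F (MIN): min(-18, 3, -34) = -34
B (MAX): max(-22, -34) = -22
root (MIN): min(13, -22) = -22
MIN at root wants the lowest of {A=13, B=-22}, so chooses B.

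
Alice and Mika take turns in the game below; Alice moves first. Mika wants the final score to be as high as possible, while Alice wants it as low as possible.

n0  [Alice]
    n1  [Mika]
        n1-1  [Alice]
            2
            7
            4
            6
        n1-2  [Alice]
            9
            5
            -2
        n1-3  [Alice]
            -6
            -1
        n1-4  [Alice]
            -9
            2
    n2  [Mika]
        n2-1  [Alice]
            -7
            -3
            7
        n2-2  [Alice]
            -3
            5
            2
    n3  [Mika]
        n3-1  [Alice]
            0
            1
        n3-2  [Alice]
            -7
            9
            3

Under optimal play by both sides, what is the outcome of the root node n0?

-3

n1-1 (Alice): min(2, 7, 4, 6) = 2
n1-2 (Alice): min(9, 5, -2) = -2
n1-3 (Alice): min(-6, -1) = -6
n1-4 (Alice): min(-9, 2) = -9
n1 (Mika): max(2, -2, -6, -9) = 2
n2-1 (Alice): min(-7, -3, 7) = -7
n2-2 (Alice): min(-3, 5, 2) = -3
n2 (Mika): max(-7, -3) = -3
n3-1 (Alice): min(0, 1) = 0
n3-2 (Alice): min(-7, 9, 3) = -7
n3 (Mika): max(0, -7) = 0
n0 (Alice): min(2, -3, 0) = -3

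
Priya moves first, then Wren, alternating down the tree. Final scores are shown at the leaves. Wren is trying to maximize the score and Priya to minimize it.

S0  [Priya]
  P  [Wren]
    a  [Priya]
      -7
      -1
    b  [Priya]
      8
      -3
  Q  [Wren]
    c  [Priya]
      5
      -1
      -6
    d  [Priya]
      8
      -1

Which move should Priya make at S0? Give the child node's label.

a (Priya): min(-7, -1) = -7
b (Priya): min(8, -3) = -3
P (Wren): max(-7, -3) = -3
c (Priya): min(5, -1, -6) = -6
d (Priya): min(8, -1) = -1
Q (Wren): max(-6, -1) = -1
S0 (Priya): min(-3, -1) = -3
Priya at S0 wants the lowest of {P=-3, Q=-1}, so chooses P.

P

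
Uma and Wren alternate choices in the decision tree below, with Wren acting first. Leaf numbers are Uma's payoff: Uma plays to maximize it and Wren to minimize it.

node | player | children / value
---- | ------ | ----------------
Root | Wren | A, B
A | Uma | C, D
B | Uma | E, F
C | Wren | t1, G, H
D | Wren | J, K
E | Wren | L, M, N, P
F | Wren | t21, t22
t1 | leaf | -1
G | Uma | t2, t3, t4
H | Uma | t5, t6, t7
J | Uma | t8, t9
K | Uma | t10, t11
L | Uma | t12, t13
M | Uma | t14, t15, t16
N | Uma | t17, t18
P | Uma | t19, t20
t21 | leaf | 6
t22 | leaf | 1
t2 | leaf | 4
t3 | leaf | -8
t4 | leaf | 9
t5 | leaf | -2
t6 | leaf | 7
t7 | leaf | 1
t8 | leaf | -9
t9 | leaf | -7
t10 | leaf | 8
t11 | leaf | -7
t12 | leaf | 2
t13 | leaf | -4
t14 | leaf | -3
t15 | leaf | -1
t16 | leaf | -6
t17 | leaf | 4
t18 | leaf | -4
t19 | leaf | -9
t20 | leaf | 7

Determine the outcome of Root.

-1

G (Uma): max(4, -8, 9) = 9
H (Uma): max(-2, 7, 1) = 7
C (Wren): min(-1, 9, 7) = -1
J (Uma): max(-9, -7) = -7
K (Uma): max(8, -7) = 8
D (Wren): min(-7, 8) = -7
A (Uma): max(-1, -7) = -1
L (Uma): max(2, -4) = 2
M (Uma): max(-3, -1, -6) = -1
N (Uma): max(4, -4) = 4
P (Uma): max(-9, 7) = 7
E (Wren): min(2, -1, 4, 7) = -1
F (Wren): min(6, 1) = 1
B (Uma): max(-1, 1) = 1
Root (Wren): min(-1, 1) = -1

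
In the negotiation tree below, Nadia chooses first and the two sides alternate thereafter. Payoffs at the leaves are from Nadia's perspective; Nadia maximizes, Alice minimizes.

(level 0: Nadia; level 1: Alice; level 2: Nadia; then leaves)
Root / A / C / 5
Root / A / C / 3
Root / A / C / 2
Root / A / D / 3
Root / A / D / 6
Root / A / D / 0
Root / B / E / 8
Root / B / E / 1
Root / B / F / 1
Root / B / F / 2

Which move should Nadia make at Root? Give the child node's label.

C (Nadia): max(5, 3, 2) = 5
D (Nadia): max(3, 6, 0) = 6
A (Alice): min(5, 6) = 5
E (Nadia): max(8, 1) = 8
F (Nadia): max(1, 2) = 2
B (Alice): min(8, 2) = 2
Root (Nadia): max(5, 2) = 5
Nadia at Root wants the highest of {A=5, B=2}, so chooses A.

A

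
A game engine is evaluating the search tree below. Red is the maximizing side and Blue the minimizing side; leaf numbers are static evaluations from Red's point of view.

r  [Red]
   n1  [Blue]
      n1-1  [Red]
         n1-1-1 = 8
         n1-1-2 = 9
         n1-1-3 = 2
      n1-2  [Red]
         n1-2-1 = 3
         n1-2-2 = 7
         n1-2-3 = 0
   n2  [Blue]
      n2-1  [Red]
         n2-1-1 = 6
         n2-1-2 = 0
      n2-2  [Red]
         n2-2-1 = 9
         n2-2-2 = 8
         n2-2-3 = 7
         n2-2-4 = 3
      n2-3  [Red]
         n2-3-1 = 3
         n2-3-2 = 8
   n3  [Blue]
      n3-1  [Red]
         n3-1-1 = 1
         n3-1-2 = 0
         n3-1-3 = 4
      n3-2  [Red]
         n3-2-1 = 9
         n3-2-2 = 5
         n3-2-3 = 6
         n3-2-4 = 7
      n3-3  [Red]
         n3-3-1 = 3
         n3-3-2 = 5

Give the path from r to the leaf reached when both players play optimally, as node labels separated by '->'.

r -> n1 -> n1-2 -> n1-2-2

n1-1 (Red): max(8, 9, 2) = 9
n1-2 (Red): max(3, 7, 0) = 7
n1 (Blue): min(9, 7) = 7
n2-1 (Red): max(6, 0) = 6
n2-2 (Red): max(9, 8, 7, 3) = 9
n2-3 (Red): max(3, 8) = 8
n2 (Blue): min(6, 9, 8) = 6
n3-1 (Red): max(1, 0, 4) = 4
n3-2 (Red): max(9, 5, 6, 7) = 9
n3-3 (Red): max(3, 5) = 5
n3 (Blue): min(4, 9, 5) = 4
r (Red): max(7, 6, 4) = 7
At r, Red picks n1 (highest: 7).
At n1, Blue picks n1-2 (lowest: 7).
At n1-2, Red picks n1-2-2 (highest: 7).
Terminal value 7.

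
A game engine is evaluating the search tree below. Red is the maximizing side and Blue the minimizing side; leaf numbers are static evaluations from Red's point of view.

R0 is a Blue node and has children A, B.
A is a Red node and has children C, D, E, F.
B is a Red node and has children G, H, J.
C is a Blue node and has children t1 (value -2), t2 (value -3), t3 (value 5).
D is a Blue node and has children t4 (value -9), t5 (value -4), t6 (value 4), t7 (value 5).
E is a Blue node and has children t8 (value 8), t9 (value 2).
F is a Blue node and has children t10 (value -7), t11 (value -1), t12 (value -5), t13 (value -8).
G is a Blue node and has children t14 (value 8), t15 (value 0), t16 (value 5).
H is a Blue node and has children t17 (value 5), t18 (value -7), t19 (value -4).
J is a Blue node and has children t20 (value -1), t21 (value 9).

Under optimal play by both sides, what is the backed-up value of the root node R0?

0

C (Blue): min(-2, -3, 5) = -3
D (Blue): min(-9, -4, 4, 5) = -9
E (Blue): min(8, 2) = 2
F (Blue): min(-7, -1, -5, -8) = -8
A (Red): max(-3, -9, 2, -8) = 2
G (Blue): min(8, 0, 5) = 0
H (Blue): min(5, -7, -4) = -7
J (Blue): min(-1, 9) = -1
B (Red): max(0, -7, -1) = 0
R0 (Blue): min(2, 0) = 0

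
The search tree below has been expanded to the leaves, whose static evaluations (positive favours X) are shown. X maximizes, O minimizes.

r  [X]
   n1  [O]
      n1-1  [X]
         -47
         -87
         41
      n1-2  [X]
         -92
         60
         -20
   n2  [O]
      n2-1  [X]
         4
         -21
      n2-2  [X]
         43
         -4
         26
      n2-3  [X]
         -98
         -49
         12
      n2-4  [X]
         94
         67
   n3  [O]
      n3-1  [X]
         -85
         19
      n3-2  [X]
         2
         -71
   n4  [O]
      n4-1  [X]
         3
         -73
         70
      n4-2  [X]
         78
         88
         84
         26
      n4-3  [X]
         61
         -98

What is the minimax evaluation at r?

61

n1-1 (X): max(-47, -87, 41) = 41
n1-2 (X): max(-92, 60, -20) = 60
n1 (O): min(41, 60) = 41
n2-1 (X): max(4, -21) = 4
n2-2 (X): max(43, -4, 26) = 43
n2-3 (X): max(-98, -49, 12) = 12
n2-4 (X): max(94, 67) = 94
n2 (O): min(4, 43, 12, 94) = 4
n3-1 (X): max(-85, 19) = 19
n3-2 (X): max(2, -71) = 2
n3 (O): min(19, 2) = 2
n4-1 (X): max(3, -73, 70) = 70
n4-2 (X): max(78, 88, 84, 26) = 88
n4-3 (X): max(61, -98) = 61
n4 (O): min(70, 88, 61) = 61
r (X): max(41, 4, 2, 61) = 61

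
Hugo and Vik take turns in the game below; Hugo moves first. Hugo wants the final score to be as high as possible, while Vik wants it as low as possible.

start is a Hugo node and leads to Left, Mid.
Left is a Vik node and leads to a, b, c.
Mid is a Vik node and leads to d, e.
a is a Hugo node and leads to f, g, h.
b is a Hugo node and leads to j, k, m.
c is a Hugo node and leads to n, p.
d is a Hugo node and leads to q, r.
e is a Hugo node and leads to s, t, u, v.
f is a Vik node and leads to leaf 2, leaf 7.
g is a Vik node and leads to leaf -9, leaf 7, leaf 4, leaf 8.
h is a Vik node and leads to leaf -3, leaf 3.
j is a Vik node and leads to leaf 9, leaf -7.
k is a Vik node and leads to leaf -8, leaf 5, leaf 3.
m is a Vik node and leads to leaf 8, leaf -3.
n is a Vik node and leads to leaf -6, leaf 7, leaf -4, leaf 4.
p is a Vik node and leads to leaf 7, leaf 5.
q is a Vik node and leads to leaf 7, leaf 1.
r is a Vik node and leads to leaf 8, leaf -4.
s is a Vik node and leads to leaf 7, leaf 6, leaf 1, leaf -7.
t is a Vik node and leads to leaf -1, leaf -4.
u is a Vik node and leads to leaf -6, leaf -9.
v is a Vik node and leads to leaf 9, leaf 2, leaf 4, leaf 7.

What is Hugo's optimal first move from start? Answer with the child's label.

f (Vik): min(2, 7) = 2
g (Vik): min(-9, 7, 4, 8) = -9
h (Vik): min(-3, 3) = -3
a (Hugo): max(2, -9, -3) = 2
j (Vik): min(9, -7) = -7
k (Vik): min(-8, 5, 3) = -8
m (Vik): min(8, -3) = -3
b (Hugo): max(-7, -8, -3) = -3
n (Vik): min(-6, 7, -4, 4) = -6
p (Vik): min(7, 5) = 5
c (Hugo): max(-6, 5) = 5
Left (Vik): min(2, -3, 5) = -3
q (Vik): min(7, 1) = 1
r (Vik): min(8, -4) = -4
d (Hugo): max(1, -4) = 1
s (Vik): min(7, 6, 1, -7) = -7
t (Vik): min(-1, -4) = -4
u (Vik): min(-6, -9) = -9
v (Vik): min(9, 2, 4, 7) = 2
e (Hugo): max(-7, -4, -9, 2) = 2
Mid (Vik): min(1, 2) = 1
start (Hugo): max(-3, 1) = 1
Hugo at start wants the highest of {Left=-3, Mid=1}, so chooses Mid.

Mid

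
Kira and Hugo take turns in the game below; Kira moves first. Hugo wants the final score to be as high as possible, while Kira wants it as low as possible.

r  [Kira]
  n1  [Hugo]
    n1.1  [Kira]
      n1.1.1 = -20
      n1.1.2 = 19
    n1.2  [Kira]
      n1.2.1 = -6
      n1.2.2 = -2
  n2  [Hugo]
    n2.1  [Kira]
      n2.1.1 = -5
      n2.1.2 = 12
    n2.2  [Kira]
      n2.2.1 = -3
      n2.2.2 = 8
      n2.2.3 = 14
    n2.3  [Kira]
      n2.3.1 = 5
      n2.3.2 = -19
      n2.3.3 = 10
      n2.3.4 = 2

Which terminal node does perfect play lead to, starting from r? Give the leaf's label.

n1.2.1

n1.1 (Kira): min(-20, 19) = -20
n1.2 (Kira): min(-6, -2) = -6
n1 (Hugo): max(-20, -6) = -6
n2.1 (Kira): min(-5, 12) = -5
n2.2 (Kira): min(-3, 8, 14) = -3
n2.3 (Kira): min(5, -19, 10, 2) = -19
n2 (Hugo): max(-5, -3, -19) = -3
r (Kira): min(-6, -3) = -6
At r, Kira picks n1 (lowest: -6).
At n1, Hugo picks n1.2 (highest: -6).
At n1.2, Kira picks n1.2.1 (lowest: -6).
Terminal value -6.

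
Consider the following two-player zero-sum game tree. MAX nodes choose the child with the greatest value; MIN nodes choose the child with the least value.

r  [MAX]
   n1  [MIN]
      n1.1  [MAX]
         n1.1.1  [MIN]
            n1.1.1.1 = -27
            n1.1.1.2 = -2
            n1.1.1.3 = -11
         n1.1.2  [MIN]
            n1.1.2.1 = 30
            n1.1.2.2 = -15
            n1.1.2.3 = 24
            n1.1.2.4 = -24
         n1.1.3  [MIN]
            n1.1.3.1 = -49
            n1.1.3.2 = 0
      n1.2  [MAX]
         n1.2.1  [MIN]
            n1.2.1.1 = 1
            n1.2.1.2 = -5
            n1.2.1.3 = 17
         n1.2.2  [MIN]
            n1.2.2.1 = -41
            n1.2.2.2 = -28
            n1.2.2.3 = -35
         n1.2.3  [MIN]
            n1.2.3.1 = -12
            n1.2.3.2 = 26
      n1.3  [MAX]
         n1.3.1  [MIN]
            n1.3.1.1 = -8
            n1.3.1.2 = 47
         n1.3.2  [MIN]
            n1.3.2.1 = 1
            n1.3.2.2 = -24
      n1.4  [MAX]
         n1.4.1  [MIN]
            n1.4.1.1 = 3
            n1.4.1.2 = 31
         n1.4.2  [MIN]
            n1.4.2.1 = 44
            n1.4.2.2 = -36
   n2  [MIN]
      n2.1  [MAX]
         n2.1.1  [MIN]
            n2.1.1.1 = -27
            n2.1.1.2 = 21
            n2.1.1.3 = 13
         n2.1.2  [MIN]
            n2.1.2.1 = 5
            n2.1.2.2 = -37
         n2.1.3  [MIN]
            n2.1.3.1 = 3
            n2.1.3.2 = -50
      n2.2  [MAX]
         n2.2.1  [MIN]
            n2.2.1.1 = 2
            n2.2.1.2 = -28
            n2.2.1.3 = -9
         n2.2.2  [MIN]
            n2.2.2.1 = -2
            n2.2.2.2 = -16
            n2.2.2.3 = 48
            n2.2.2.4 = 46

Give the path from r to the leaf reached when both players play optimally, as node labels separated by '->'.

n1.1.1 (MIN): min(-27, -2, -11) = -27
n1.1.2 (MIN): min(30, -15, 24, -24) = -24
n1.1.3 (MIN): min(-49, 0) = -49
n1.1 (MAX): max(-27, -24, -49) = -24
n1.2.1 (MIN): min(1, -5, 17) = -5
n1.2.2 (MIN): min(-41, -28, -35) = -41
n1.2.3 (MIN): min(-12, 26) = -12
n1.2 (MAX): max(-5, -41, -12) = -5
n1.3.1 (MIN): min(-8, 47) = -8
n1.3.2 (MIN): min(1, -24) = -24
n1.3 (MAX): max(-8, -24) = -8
n1.4.1 (MIN): min(3, 31) = 3
n1.4.2 (MIN): min(44, -36) = -36
n1.4 (MAX): max(3, -36) = 3
n1 (MIN): min(-24, -5, -8, 3) = -24
n2.1.1 (MIN): min(-27, 21, 13) = -27
n2.1.2 (MIN): min(5, -37) = -37
n2.1.3 (MIN): min(3, -50) = -50
n2.1 (MAX): max(-27, -37, -50) = -27
n2.2.1 (MIN): min(2, -28, -9) = -28
n2.2.2 (MIN): min(-2, -16, 48, 46) = -16
n2.2 (MAX): max(-28, -16) = -16
n2 (MIN): min(-27, -16) = -27
r (MAX): max(-24, -27) = -24
At r, MAX picks n1 (highest: -24).
At n1, MIN picks n1.1 (lowest: -24).
At n1.1, MAX picks n1.1.2 (highest: -24).
At n1.1.2, MIN picks n1.1.2.4 (lowest: -24).
Terminal value -24.

r -> n1 -> n1.1 -> n1.1.2 -> n1.1.2.4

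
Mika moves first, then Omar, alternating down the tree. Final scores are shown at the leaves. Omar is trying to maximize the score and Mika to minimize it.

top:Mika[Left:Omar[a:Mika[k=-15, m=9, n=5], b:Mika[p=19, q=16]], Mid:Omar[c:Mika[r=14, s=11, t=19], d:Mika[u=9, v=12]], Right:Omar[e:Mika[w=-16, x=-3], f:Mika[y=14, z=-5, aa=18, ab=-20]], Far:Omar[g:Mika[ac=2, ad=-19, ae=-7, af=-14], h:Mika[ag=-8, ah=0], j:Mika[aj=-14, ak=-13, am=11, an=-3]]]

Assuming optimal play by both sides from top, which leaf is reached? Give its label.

a (Mika): min(-15, 9, 5) = -15
b (Mika): min(19, 16) = 16
Left (Omar): max(-15, 16) = 16
c (Mika): min(14, 11, 19) = 11
d (Mika): min(9, 12) = 9
Mid (Omar): max(11, 9) = 11
e (Mika): min(-16, -3) = -16
f (Mika): min(14, -5, 18, -20) = -20
Right (Omar): max(-16, -20) = -16
g (Mika): min(2, -19, -7, -14) = -19
h (Mika): min(-8, 0) = -8
j (Mika): min(-14, -13, 11, -3) = -14
Far (Omar): max(-19, -8, -14) = -8
top (Mika): min(16, 11, -16, -8) = -16
At top, Mika picks Right (lowest: -16).
At Right, Omar picks e (highest: -16).
At e, Mika picks w (lowest: -16).
Terminal value -16.

w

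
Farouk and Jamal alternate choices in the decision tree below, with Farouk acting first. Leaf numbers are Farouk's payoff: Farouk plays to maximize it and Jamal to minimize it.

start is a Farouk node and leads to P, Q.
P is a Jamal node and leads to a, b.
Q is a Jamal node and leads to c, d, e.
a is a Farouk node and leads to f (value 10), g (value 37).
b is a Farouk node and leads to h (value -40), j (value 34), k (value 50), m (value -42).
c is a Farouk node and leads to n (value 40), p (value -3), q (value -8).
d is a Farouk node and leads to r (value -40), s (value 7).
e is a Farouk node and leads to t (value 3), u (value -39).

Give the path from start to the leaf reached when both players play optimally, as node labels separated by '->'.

a (Farouk): max(10, 37) = 37
b (Farouk): max(-40, 34, 50, -42) = 50
P (Jamal): min(37, 50) = 37
c (Farouk): max(40, -3, -8) = 40
d (Farouk): max(-40, 7) = 7
e (Farouk): max(3, -39) = 3
Q (Jamal): min(40, 7, 3) = 3
start (Farouk): max(37, 3) = 37
At start, Farouk picks P (highest: 37).
At P, Jamal picks a (lowest: 37).
At a, Farouk picks g (highest: 37).
Terminal value 37.

start -> P -> a -> g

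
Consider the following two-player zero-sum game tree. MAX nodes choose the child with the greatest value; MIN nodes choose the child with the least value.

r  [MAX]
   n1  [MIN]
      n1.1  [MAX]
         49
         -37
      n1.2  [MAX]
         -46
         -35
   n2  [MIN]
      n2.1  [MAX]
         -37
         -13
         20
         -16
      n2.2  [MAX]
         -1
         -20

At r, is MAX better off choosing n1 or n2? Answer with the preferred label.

n2

n1.1 (MAX): max(49, -37) = 49
n1.2 (MAX): max(-46, -35) = -35
n1 (MIN): min(49, -35) = -35
n2.1 (MAX): max(-37, -13, 20, -16) = 20
n2.2 (MAX): max(-1, -20) = -1
n2 (MIN): min(20, -1) = -1
MAX prefers the higher value; n1=-35, n2=-1. n2 is better since -1 > -35.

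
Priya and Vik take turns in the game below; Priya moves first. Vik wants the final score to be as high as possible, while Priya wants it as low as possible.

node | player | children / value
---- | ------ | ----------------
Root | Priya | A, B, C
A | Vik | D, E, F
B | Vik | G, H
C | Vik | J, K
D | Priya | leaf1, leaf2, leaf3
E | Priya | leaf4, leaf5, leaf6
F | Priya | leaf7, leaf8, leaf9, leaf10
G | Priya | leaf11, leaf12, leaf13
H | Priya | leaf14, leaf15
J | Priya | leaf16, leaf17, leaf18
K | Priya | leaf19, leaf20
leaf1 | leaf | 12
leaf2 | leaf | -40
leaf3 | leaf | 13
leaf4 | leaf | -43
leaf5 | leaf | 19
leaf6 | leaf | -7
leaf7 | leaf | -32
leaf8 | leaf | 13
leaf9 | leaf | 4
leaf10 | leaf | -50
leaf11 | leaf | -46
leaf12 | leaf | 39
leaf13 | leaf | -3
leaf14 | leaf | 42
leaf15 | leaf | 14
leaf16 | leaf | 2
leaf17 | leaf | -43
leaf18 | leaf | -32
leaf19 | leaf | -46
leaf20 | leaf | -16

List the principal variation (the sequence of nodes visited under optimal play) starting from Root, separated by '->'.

Root -> C -> J -> leaf17

D (Priya): min(12, -40, 13) = -40
E (Priya): min(-43, 19, -7) = -43
F (Priya): min(-32, 13, 4, -50) = -50
A (Vik): max(-40, -43, -50) = -40
G (Priya): min(-46, 39, -3) = -46
H (Priya): min(42, 14) = 14
B (Vik): max(-46, 14) = 14
J (Priya): min(2, -43, -32) = -43
K (Priya): min(-46, -16) = -46
C (Vik): max(-43, -46) = -43
Root (Priya): min(-40, 14, -43) = -43
At Root, Priya picks C (lowest: -43).
At C, Vik picks J (highest: -43).
At J, Priya picks leaf17 (lowest: -43).
Terminal value -43.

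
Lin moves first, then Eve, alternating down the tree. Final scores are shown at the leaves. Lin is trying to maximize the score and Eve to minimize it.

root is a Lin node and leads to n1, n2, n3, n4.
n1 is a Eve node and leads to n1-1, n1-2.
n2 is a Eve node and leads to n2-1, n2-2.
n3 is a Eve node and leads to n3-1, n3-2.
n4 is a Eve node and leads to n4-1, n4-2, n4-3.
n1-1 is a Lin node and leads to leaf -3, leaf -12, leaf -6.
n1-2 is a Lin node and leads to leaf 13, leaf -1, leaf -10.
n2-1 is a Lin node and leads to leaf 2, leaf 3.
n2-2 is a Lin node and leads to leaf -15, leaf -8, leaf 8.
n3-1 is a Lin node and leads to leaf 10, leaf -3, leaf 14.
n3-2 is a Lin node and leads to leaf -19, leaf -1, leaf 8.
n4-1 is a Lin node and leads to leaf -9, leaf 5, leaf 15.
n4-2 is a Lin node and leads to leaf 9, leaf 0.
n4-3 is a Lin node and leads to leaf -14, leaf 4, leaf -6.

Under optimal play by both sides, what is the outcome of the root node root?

n1-1 (Lin): max(-3, -12, -6) = -3
n1-2 (Lin): max(13, -1, -10) = 13
n1 (Eve): min(-3, 13) = -3
n2-1 (Lin): max(2, 3) = 3
n2-2 (Lin): max(-15, -8, 8) = 8
n2 (Eve): min(3, 8) = 3
n3-1 (Lin): max(10, -3, 14) = 14
n3-2 (Lin): max(-19, -1, 8) = 8
n3 (Eve): min(14, 8) = 8
n4-1 (Lin): max(-9, 5, 15) = 15
n4-2 (Lin): max(9, 0) = 9
n4-3 (Lin): max(-14, 4, -6) = 4
n4 (Eve): min(15, 9, 4) = 4
root (Lin): max(-3, 3, 8, 4) = 8

8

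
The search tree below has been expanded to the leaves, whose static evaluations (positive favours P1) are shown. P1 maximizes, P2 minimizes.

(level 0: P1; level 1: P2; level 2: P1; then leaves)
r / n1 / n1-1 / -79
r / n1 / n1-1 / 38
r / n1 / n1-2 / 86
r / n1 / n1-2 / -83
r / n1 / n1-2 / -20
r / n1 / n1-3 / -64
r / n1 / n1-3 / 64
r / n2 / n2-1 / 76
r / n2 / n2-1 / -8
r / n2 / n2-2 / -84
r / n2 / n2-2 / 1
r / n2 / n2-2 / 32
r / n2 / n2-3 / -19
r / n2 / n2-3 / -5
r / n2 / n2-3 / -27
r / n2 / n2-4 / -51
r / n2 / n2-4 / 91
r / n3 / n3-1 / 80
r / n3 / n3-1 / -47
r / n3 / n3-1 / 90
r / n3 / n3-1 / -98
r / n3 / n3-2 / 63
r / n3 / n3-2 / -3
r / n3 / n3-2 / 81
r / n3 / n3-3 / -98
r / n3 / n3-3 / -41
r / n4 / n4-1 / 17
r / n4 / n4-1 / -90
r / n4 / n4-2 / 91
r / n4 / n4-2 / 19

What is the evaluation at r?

n1-1 (P1): max(-79, 38) = 38
n1-2 (P1): max(86, -83, -20) = 86
n1-3 (P1): max(-64, 64) = 64
n1 (P2): min(38, 86, 64) = 38
n2-1 (P1): max(76, -8) = 76
n2-2 (P1): max(-84, 1, 32) = 32
n2-3 (P1): max(-19, -5, -27) = -5
n2-4 (P1): max(-51, 91) = 91
n2 (P2): min(76, 32, -5, 91) = -5
n3-1 (P1): max(80, -47, 90, -98) = 90
n3-2 (P1): max(63, -3, 81) = 81
n3-3 (P1): max(-98, -41) = -41
n3 (P2): min(90, 81, -41) = -41
n4-1 (P1): max(17, -90) = 17
n4-2 (P1): max(91, 19) = 91
n4 (P2): min(17, 91) = 17
r (P1): max(38, -5, -41, 17) = 38

38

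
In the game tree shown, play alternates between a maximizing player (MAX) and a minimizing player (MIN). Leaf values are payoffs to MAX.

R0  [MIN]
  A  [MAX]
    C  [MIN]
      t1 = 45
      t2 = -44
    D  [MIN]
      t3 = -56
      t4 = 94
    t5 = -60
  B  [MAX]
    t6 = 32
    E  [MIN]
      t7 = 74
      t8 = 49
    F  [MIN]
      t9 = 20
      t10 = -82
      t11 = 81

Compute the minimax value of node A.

-44

C (MIN): min(45, -44) = -44
D (MIN): min(-56, 94) = -56
A (MAX): max(-44, -56, -60) = -44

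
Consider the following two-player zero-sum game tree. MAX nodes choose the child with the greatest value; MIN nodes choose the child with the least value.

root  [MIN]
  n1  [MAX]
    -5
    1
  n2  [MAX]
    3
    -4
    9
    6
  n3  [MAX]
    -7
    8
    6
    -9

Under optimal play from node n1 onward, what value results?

1

n1 (MAX): max(-5, 1) = 1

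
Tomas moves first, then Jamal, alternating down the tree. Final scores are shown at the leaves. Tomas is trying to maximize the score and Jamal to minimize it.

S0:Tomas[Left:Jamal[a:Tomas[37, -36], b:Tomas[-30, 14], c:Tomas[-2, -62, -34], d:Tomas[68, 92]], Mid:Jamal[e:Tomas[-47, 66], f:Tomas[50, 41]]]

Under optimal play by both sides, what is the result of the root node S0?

a (Tomas): max(37, -36) = 37
b (Tomas): max(-30, 14) = 14
c (Tomas): max(-2, -62, -34) = -2
d (Tomas): max(68, 92) = 92
Left (Jamal): min(37, 14, -2, 92) = -2
e (Tomas): max(-47, 66) = 66
f (Tomas): max(50, 41) = 50
Mid (Jamal): min(66, 50) = 50
S0 (Tomas): max(-2, 50) = 50

50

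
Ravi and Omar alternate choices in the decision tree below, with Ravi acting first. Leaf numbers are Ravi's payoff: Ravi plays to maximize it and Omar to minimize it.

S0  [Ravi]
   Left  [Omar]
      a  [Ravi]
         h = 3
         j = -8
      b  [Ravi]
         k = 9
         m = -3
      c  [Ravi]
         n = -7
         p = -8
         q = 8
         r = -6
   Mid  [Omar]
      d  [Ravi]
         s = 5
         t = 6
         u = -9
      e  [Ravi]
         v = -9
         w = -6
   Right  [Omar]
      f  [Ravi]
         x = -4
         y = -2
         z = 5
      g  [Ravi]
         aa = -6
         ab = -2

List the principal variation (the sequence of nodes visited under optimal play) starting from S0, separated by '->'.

S0 -> Left -> a -> h

a (Ravi): max(3, -8) = 3
b (Ravi): max(9, -3) = 9
c (Ravi): max(-7, -8, 8, -6) = 8
Left (Omar): min(3, 9, 8) = 3
d (Ravi): max(5, 6, -9) = 6
e (Ravi): max(-9, -6) = -6
Mid (Omar): min(6, -6) = -6
f (Ravi): max(-4, -2, 5) = 5
g (Ravi): max(-6, -2) = -2
Right (Omar): min(5, -2) = -2
S0 (Ravi): max(3, -6, -2) = 3
At S0, Ravi picks Left (highest: 3).
At Left, Omar picks a (lowest: 3).
At a, Ravi picks h (highest: 3).
Terminal value 3.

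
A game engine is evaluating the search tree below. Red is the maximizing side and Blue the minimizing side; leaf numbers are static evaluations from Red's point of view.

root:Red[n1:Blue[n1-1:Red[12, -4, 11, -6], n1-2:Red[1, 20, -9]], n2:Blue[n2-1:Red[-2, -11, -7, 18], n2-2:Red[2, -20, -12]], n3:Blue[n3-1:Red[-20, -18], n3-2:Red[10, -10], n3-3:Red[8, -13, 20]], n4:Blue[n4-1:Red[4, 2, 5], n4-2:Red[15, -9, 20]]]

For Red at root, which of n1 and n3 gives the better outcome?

n1

n1-1 (Red): max(12, -4, 11, -6) = 12
n1-2 (Red): max(1, 20, -9) = 20
n1 (Blue): min(12, 20) = 12
n3-1 (Red): max(-20, -18) = -18
n3-2 (Red): max(10, -10) = 10
n3-3 (Red): max(8, -13, 20) = 20
n3 (Blue): min(-18, 10, 20) = -18
Red prefers the higher value; n1=12, n3=-18. n1 is better since 12 > -18.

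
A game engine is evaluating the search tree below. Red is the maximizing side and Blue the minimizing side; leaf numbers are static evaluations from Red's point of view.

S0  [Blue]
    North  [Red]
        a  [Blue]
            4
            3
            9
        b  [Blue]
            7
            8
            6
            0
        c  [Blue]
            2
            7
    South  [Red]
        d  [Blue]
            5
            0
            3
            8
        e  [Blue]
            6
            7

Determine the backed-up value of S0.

a (Blue): min(4, 3, 9) = 3
b (Blue): min(7, 8, 6, 0) = 0
c (Blue): min(2, 7) = 2
North (Red): max(3, 0, 2) = 3
d (Blue): min(5, 0, 3, 8) = 0
e (Blue): min(6, 7) = 6
South (Red): max(0, 6) = 6
S0 (Blue): min(3, 6) = 3

3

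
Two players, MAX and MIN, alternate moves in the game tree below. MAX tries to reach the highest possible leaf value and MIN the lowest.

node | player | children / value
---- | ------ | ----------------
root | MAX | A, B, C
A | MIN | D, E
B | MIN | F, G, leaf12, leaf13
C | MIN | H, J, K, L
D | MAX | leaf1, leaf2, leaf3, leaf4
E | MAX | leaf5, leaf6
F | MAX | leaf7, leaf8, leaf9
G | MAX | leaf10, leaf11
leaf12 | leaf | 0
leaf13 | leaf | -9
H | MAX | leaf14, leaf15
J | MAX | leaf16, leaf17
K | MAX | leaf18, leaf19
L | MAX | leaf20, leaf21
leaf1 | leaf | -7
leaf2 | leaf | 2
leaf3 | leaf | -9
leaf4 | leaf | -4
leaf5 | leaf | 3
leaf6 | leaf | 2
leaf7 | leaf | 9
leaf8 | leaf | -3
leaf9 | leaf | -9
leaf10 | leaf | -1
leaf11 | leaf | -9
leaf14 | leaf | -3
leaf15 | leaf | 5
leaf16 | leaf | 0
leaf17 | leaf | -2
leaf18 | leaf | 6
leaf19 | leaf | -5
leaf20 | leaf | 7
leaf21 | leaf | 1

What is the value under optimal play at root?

D (MAX): max(-7, 2, -9, -4) = 2
E (MAX): max(3, 2) = 3
A (MIN): min(2, 3) = 2
F (MAX): max(9, -3, -9) = 9
G (MAX): max(-1, -9) = -1
B (MIN): min(9, -1, 0, -9) = -9
H (MAX): max(-3, 5) = 5
J (MAX): max(0, -2) = 0
K (MAX): max(6, -5) = 6
L (MAX): max(7, 1) = 7
C (MIN): min(5, 0, 6, 7) = 0
root (MAX): max(2, -9, 0) = 2

2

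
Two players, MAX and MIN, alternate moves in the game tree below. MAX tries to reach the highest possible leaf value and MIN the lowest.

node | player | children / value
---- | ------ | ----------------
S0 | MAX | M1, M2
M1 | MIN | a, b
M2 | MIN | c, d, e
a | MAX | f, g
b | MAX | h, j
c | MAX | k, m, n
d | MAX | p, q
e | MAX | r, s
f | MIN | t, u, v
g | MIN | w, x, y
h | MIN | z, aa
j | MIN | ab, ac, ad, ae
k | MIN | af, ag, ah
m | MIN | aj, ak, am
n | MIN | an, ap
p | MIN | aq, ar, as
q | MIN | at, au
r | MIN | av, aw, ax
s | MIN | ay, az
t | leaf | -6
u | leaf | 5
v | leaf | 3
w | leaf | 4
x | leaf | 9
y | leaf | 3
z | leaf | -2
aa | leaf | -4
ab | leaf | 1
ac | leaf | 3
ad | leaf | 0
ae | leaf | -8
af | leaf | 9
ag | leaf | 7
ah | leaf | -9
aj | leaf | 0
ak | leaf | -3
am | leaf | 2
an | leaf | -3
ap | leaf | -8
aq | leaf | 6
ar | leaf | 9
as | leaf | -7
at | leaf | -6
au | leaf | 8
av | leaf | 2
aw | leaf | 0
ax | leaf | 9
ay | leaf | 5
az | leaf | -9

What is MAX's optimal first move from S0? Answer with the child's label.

M1

f (MIN): min(-6, 5, 3) = -6
g (MIN): min(4, 9, 3) = 3
a (MAX): max(-6, 3) = 3
h (MIN): min(-2, -4) = -4
j (MIN): min(1, 3, 0, -8) = -8
b (MAX): max(-4, -8) = -4
M1 (MIN): min(3, -4) = -4
k (MIN): min(9, 7, -9) = -9
m (MIN): min(0, -3, 2) = -3
n (MIN): min(-3, -8) = -8
c (MAX): max(-9, -3, -8) = -3
p (MIN): min(6, 9, -7) = -7
q (MIN): min(-6, 8) = -6
d (MAX): max(-7, -6) = -6
r (MIN): min(2, 0, 9) = 0
s (MIN): min(5, -9) = -9
e (MAX): max(0, -9) = 0
M2 (MIN): min(-3, -6, 0) = -6
S0 (MAX): max(-4, -6) = -4
MAX at S0 wants the highest of {M1=-4, M2=-6}, so chooses M1.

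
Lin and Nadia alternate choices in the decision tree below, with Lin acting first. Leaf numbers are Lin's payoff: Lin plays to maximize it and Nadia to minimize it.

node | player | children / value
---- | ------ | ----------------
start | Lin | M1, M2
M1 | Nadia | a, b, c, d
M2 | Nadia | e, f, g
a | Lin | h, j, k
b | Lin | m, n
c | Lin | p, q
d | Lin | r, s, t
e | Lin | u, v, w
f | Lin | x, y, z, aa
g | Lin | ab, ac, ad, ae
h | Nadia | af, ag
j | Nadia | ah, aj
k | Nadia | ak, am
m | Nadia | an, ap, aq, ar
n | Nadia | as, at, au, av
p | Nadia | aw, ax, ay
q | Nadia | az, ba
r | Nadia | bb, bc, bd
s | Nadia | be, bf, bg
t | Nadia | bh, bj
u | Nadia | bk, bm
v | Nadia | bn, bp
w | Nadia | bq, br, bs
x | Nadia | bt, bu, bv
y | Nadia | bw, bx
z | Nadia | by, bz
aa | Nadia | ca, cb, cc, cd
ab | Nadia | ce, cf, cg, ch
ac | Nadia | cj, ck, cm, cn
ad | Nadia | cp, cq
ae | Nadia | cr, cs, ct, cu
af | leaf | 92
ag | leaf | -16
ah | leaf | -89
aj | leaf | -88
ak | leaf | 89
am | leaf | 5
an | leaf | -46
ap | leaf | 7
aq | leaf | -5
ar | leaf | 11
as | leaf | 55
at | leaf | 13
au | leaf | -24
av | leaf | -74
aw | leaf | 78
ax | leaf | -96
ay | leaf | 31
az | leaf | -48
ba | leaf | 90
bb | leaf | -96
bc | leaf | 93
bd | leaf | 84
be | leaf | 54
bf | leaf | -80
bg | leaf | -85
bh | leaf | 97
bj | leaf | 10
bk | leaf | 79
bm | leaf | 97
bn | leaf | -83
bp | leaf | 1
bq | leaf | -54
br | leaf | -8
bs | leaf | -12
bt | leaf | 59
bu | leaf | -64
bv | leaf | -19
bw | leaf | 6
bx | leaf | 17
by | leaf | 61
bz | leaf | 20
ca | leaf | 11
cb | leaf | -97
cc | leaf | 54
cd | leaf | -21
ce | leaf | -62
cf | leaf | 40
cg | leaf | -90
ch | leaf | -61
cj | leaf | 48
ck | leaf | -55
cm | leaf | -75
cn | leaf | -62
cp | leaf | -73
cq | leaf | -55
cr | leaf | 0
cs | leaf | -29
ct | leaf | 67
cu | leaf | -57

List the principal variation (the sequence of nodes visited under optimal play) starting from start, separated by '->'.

start -> M1 -> c -> q -> az

h (Nadia): min(92, -16) = -16
j (Nadia): min(-89, -88) = -89
k (Nadia): min(89, 5) = 5
a (Lin): max(-16, -89, 5) = 5
m (Nadia): min(-46, 7, -5, 11) = -46
n (Nadia): min(55, 13, -24, -74) = -74
b (Lin): max(-46, -74) = -46
p (Nadia): min(78, -96, 31) = -96
q (Nadia): min(-48, 90) = -48
c (Lin): max(-96, -48) = -48
r (Nadia): min(-96, 93, 84) = -96
s (Nadia): min(54, -80, -85) = -85
t (Nadia): min(97, 10) = 10
d (Lin): max(-96, -85, 10) = 10
M1 (Nadia): min(5, -46, -48, 10) = -48
u (Nadia): min(79, 97) = 79
v (Nadia): min(-83, 1) = -83
w (Nadia): min(-54, -8, -12) = -54
e (Lin): max(79, -83, -54) = 79
x (Nadia): min(59, -64, -19) = -64
y (Nadia): min(6, 17) = 6
z (Nadia): min(61, 20) = 20
aa (Nadia): min(11, -97, 54, -21) = -97
f (Lin): max(-64, 6, 20, -97) = 20
ab (Nadia): min(-62, 40, -90, -61) = -90
ac (Nadia): min(48, -55, -75, -62) = -75
ad (Nadia): min(-73, -55) = -73
ae (Nadia): min(0, -29, 67, -57) = -57
g (Lin): max(-90, -75, -73, -57) = -57
M2 (Nadia): min(79, 20, -57) = -57
start (Lin): max(-48, -57) = -48
At start, Lin picks M1 (highest: -48).
At M1, Nadia picks c (lowest: -48).
At c, Lin picks q (highest: -48).
At q, Nadia picks az (lowest: -48).
Terminal value -48.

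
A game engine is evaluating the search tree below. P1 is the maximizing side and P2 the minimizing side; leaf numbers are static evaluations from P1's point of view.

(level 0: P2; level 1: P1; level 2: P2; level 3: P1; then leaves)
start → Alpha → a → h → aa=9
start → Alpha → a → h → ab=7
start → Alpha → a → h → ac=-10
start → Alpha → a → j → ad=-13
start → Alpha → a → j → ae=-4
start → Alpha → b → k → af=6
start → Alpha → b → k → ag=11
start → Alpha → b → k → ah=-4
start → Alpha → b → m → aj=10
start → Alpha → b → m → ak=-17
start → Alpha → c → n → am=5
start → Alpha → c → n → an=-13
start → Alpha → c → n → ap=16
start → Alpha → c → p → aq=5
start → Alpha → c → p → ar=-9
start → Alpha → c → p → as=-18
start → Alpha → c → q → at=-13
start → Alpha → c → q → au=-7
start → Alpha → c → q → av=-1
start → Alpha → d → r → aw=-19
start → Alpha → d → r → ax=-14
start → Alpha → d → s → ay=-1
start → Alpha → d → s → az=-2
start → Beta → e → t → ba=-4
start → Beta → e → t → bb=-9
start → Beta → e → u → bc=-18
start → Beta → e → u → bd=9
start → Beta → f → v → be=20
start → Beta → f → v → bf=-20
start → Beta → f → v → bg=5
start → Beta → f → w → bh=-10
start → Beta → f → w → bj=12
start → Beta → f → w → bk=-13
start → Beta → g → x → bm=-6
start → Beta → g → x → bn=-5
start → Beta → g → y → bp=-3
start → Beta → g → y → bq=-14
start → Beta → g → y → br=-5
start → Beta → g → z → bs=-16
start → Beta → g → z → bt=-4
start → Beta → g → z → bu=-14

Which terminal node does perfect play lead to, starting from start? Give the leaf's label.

aj

h (P1): max(9, 7, -10) = 9
j (P1): max(-13, -4) = -4
a (P2): min(9, -4) = -4
k (P1): max(6, 11, -4) = 11
m (P1): max(10, -17) = 10
b (P2): min(11, 10) = 10
n (P1): max(5, -13, 16) = 16
p (P1): max(5, -9, -18) = 5
q (P1): max(-13, -7, -1) = -1
c (P2): min(16, 5, -1) = -1
r (P1): max(-19, -14) = -14
s (P1): max(-1, -2) = -1
d (P2): min(-14, -1) = -14
Alpha (P1): max(-4, 10, -1, -14) = 10
t (P1): max(-4, -9) = -4
u (P1): max(-18, 9) = 9
e (P2): min(-4, 9) = -4
v (P1): max(20, -20, 5) = 20
w (P1): max(-10, 12, -13) = 12
f (P2): min(20, 12) = 12
x (P1): max(-6, -5) = -5
y (P1): max(-3, -14, -5) = -3
z (P1): max(-16, -4, -14) = -4
g (P2): min(-5, -3, -4) = -5
Beta (P1): max(-4, 12, -5) = 12
start (P2): min(10, 12) = 10
At start, P2 picks Alpha (lowest: 10).
At Alpha, P1 picks b (highest: 10).
At b, P2 picks m (lowest: 10).
At m, P1 picks aj (highest: 10).
Terminal value 10.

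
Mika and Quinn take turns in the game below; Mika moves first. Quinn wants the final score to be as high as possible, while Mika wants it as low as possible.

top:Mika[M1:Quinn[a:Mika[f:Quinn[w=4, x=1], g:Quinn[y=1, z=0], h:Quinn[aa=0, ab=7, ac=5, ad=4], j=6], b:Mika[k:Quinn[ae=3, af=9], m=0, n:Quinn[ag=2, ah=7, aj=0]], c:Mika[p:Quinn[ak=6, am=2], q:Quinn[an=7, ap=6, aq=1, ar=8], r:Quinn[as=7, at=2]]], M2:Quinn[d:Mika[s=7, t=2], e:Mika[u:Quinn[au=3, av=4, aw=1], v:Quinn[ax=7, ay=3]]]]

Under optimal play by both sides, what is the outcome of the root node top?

f (Quinn): max(4, 1) = 4
g (Quinn): max(1, 0) = 1
h (Quinn): max(0, 7, 5, 4) = 7
a (Mika): min(4, 1, 7, 6) = 1
k (Quinn): max(3, 9) = 9
n (Quinn): max(2, 7, 0) = 7
b (Mika): min(9, 0, 7) = 0
p (Quinn): max(6, 2) = 6
q (Quinn): max(7, 6, 1, 8) = 8
r (Quinn): max(7, 2) = 7
c (Mika): min(6, 8, 7) = 6
M1 (Quinn): max(1, 0, 6) = 6
d (Mika): min(7, 2) = 2
u (Quinn): max(3, 4, 1) = 4
v (Quinn): max(7, 3) = 7
e (Mika): min(4, 7) = 4
M2 (Quinn): max(2, 4) = 4
top (Mika): min(6, 4) = 4

4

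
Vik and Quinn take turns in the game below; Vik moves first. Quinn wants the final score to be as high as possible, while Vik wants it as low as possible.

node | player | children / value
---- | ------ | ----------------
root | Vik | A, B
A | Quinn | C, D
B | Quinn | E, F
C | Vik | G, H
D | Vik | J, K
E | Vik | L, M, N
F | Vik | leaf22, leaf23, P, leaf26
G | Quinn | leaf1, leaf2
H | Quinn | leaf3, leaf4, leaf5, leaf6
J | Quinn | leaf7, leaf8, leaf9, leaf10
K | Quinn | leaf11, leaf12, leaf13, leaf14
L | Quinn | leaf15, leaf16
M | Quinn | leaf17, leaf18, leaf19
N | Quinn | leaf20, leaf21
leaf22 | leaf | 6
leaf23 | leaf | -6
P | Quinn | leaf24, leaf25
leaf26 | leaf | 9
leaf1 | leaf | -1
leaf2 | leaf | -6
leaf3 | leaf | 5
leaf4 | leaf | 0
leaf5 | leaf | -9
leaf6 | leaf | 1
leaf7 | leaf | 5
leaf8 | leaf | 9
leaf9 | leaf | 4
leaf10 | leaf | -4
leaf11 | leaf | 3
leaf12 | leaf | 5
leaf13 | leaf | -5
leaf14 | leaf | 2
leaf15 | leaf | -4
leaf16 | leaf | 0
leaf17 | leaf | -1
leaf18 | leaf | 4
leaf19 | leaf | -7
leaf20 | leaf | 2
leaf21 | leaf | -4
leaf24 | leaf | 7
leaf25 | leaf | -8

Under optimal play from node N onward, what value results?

N (Quinn): max(2, -4) = 2

2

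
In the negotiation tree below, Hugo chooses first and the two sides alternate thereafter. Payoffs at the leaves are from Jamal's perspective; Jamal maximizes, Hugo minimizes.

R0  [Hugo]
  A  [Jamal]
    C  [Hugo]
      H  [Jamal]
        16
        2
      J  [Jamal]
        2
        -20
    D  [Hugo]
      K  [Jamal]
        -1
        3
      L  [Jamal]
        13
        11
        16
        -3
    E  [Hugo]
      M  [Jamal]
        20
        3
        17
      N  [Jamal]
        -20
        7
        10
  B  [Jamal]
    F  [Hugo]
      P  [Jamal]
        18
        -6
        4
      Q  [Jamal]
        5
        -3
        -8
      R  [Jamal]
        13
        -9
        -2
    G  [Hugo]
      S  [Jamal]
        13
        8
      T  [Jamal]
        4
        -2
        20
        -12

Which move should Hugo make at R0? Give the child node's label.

H (Jamal): max(16, 2) = 16
J (Jamal): max(2, -20) = 2
C (Hugo): min(16, 2) = 2
K (Jamal): max(-1, 3) = 3
L (Jamal): max(13, 11, 16, -3) = 16
D (Hugo): min(3, 16) = 3
M (Jamal): max(20, 3, 17) = 20
N (Jamal): max(-20, 7, 10) = 10
E (Hugo): min(20, 10) = 10
A (Jamal): max(2, 3, 10) = 10
P (Jamal): max(18, -6, 4) = 18
Q (Jamal): max(5, -3, -8) = 5
R (Jamal): max(13, -9, -2) = 13
F (Hugo): min(18, 5, 13) = 5
S (Jamal): max(13, 8) = 13
T (Jamal): max(4, -2, 20, -12) = 20
G (Hugo): min(13, 20) = 13
B (Jamal): max(5, 13) = 13
R0 (Hugo): min(10, 13) = 10
Hugo at R0 wants the lowest of {A=10, B=13}, so chooses A.

A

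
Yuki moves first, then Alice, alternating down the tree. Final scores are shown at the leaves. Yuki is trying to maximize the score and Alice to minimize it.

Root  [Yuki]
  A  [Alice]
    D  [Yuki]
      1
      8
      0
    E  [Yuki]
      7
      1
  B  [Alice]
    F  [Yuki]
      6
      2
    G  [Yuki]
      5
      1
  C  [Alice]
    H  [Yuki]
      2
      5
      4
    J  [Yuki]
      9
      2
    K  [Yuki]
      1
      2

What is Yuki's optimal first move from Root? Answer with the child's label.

A

D (Yuki): max(1, 8, 0) = 8
E (Yuki): max(7, 1) = 7
A (Alice): min(8, 7) = 7
F (Yuki): max(6, 2) = 6
G (Yuki): max(5, 1) = 5
B (Alice): min(6, 5) = 5
H (Yuki): max(2, 5, 4) = 5
J (Yuki): max(9, 2) = 9
K (Yuki): max(1, 2) = 2
C (Alice): min(5, 9, 2) = 2
Root (Yuki): max(7, 5, 2) = 7
Yuki at Root wants the highest of {A=7, B=5, C=2}, so chooses A.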